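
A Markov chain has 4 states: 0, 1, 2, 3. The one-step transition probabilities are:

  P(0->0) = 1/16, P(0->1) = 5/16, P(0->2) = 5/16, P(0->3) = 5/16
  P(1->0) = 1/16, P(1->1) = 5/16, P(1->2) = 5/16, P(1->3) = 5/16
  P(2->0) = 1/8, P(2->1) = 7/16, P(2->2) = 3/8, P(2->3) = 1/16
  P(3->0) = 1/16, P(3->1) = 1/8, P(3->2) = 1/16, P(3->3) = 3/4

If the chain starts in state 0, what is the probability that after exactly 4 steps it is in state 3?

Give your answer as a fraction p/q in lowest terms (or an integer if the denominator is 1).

Computing P^4 by repeated multiplication:
P^1 =
  0: [1/16, 5/16, 5/16, 5/16]
  1: [1/16, 5/16, 5/16, 5/16]
  2: [1/8, 7/16, 3/8, 1/16]
  3: [1/16, 1/8, 1/16, 3/4]
P^2 =
  0: [21/256, 75/256, 65/256, 95/256]
  1: [21/256, 75/256, 65/256, 95/256]
  2: [11/128, 89/256, 41/128, 63/256]
  3: [17/256, 23/128, 33/256, 5/8]
P^3 =
  0: [321/4096, 1125/4096, 965/4096, 1685/4096]
  1: [321/4096, 1125/4096, 965/4096, 1685/4096]
  2: [169/2048, 1255/4096, 555/2048, 1393/4096]
  3: [289/4096, 433/2048, 673/4096, 567/1024]
P^4 =
  0: [5061/65536, 17355/65536, 14705/65536, 28415/65536]
  1: [5061/65536, 17355/65536, 14705/65536, 28415/65536]
  2: [2603/32768, 18521/65536, 8009/32768, 25791/65536]
  3: [4769/65536, 7511/32768, 12081/65536, 263/512]

(P^4)[0 -> 3] = 28415/65536

Answer: 28415/65536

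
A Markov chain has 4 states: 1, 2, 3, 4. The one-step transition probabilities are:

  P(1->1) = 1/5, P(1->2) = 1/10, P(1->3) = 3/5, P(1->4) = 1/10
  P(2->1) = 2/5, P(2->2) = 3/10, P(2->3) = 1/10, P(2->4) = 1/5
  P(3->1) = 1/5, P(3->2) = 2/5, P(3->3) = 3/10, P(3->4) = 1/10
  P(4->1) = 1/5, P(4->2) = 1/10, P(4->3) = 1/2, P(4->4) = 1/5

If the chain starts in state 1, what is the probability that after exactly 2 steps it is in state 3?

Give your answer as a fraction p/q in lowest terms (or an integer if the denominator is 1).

Computing P^2 by repeated multiplication:
P^1 =
  1: [1/5, 1/10, 3/5, 1/10]
  2: [2/5, 3/10, 1/10, 1/5]
  3: [1/5, 2/5, 3/10, 1/10]
  4: [1/5, 1/10, 1/2, 1/5]
P^2 =
  1: [11/50, 3/10, 9/25, 3/25]
  2: [13/50, 19/100, 2/5, 3/20]
  3: [7/25, 27/100, 3/10, 3/20]
  4: [11/50, 27/100, 19/50, 13/100]

(P^2)[1 -> 3] = 9/25

Answer: 9/25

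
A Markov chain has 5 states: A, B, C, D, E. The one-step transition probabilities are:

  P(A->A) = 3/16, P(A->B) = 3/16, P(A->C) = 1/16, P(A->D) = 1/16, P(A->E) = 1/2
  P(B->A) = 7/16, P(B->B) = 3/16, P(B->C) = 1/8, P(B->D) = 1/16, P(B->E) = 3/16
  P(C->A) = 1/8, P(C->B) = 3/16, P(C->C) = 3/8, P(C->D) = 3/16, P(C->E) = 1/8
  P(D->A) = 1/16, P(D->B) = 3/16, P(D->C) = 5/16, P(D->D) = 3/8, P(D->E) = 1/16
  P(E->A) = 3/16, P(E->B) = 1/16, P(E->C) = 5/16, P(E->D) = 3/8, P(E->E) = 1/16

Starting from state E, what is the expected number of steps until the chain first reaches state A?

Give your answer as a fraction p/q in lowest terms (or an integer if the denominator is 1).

Answer: 28704/4969

Derivation:
Let h_i = expected steps to first reach A from state i.
Boundary: h_A = 0.
First-step equations for the other states:
  h_B = 1 + 7/16*h_A + 3/16*h_B + 1/8*h_C + 1/16*h_D + 3/16*h_E
  h_C = 1 + 1/8*h_A + 3/16*h_B + 3/8*h_C + 3/16*h_D + 1/8*h_E
  h_D = 1 + 1/16*h_A + 3/16*h_B + 5/16*h_C + 3/8*h_D + 1/16*h_E
  h_E = 1 + 3/16*h_A + 1/16*h_B + 5/16*h_C + 3/8*h_D + 1/16*h_E

Substituting h_A = 0 and rearranging gives the linear system (I - Q) h = 1:
  [13/16, -1/8, -1/16, -3/16] . (h_B, h_C, h_D, h_E) = 1
  [-3/16, 5/8, -3/16, -1/8] . (h_B, h_C, h_D, h_E) = 1
  [-3/16, -5/16, 5/8, -1/16] . (h_B, h_C, h_D, h_E) = 1
  [-1/16, -5/16, -3/8, 15/16] . (h_B, h_C, h_D, h_E) = 1

Solving yields:
  h_B = 19584/4969
  h_C = 28912/4969
  h_D = 31152/4969
  h_E = 28704/4969

Starting state is E, so the expected hitting time is h_E = 28704/4969.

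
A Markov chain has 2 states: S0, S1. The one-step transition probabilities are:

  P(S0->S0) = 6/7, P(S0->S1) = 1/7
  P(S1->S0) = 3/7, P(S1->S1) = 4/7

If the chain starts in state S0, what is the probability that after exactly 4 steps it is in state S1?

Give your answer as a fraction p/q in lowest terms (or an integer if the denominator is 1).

Computing P^4 by repeated multiplication:
P^1 =
  S0: [6/7, 1/7]
  S1: [3/7, 4/7]
P^2 =
  S0: [39/49, 10/49]
  S1: [30/49, 19/49]
P^3 =
  S0: [264/343, 79/343]
  S1: [237/343, 106/343]
P^4 =
  S0: [1821/2401, 580/2401]
  S1: [1740/2401, 661/2401]

(P^4)[S0 -> S1] = 580/2401

Answer: 580/2401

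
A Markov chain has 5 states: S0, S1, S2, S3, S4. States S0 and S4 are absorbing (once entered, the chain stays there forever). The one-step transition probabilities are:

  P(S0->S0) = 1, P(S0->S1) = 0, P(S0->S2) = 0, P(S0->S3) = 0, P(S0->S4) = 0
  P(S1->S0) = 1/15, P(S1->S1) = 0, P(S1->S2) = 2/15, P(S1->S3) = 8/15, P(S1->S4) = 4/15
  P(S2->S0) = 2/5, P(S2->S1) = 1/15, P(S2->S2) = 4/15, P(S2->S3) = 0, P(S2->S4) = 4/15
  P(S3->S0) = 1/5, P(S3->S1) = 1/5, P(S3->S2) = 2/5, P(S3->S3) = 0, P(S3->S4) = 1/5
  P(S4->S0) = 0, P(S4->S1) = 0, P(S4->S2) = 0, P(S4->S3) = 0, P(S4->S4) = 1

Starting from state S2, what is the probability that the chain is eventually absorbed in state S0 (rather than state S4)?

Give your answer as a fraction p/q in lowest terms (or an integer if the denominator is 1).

Let a_i = P(absorbed in S0 | start in state i).
Boundary conditions: a_S0 = 1, a_S4 = 0.
For each transient state i, a_i = sum_j P(i->j) * a_j:
  a_S1 = 1/15*a_S0 + 0*a_S1 + 2/15*a_S2 + 8/15*a_S3 + 4/15*a_S4
  a_S2 = 2/5*a_S0 + 1/15*a_S1 + 4/15*a_S2 + 0*a_S3 + 4/15*a_S4
  a_S3 = 1/5*a_S0 + 1/5*a_S1 + 2/5*a_S2 + 0*a_S3 + 1/5*a_S4

Substituting a_S0 = 1 and a_S4 = 0, rearrange to (I - Q) a = r where r[i] = P(i -> S0):
  [1, -2/15, -8/15] . (a_S1, a_S2, a_S3) = 1/15
  [-1/15, 11/15, 0] . (a_S1, a_S2, a_S3) = 2/5
  [-1/5, -2/5, 1] . (a_S1, a_S2, a_S3) = 1/5

Solving yields:
  a_S1 = 299/711
  a_S2 = 415/711
  a_S3 = 368/711

Starting state is S2, so the absorption probability is a_S2 = 415/711.

Answer: 415/711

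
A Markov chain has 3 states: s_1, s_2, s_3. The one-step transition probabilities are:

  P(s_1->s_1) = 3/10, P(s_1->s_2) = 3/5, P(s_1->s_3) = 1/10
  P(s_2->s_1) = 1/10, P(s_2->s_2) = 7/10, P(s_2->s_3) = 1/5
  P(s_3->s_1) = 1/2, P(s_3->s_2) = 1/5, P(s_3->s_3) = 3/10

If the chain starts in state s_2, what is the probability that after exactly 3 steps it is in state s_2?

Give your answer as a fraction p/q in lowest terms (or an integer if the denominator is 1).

Answer: 23/40

Derivation:
Computing P^3 by repeated multiplication:
P^1 =
  s_1: [3/10, 3/5, 1/10]
  s_2: [1/10, 7/10, 1/5]
  s_3: [1/2, 1/5, 3/10]
P^2 =
  s_1: [1/5, 31/50, 9/50]
  s_2: [1/5, 59/100, 21/100]
  s_3: [8/25, 1/2, 9/50]
P^3 =
  s_1: [53/250, 59/100, 99/500]
  s_2: [28/125, 23/40, 201/1000]
  s_3: [59/250, 289/500, 93/500]

(P^3)[s_2 -> s_2] = 23/40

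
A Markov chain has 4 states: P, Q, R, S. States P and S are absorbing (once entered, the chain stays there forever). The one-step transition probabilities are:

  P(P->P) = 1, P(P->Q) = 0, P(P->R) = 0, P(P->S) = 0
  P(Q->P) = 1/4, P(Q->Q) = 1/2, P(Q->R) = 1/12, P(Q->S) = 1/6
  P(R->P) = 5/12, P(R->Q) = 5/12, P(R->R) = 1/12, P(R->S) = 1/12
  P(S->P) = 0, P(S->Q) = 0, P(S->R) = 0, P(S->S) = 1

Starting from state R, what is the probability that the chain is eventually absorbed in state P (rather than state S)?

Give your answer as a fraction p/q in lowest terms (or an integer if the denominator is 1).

Let a_i = P(absorbed in P | start in state i).
Boundary conditions: a_P = 1, a_S = 0.
For each transient state i, a_i = sum_j P(i->j) * a_j:
  a_Q = 1/4*a_P + 1/2*a_Q + 1/12*a_R + 1/6*a_S
  a_R = 5/12*a_P + 5/12*a_Q + 1/12*a_R + 1/12*a_S

Substituting a_P = 1 and a_S = 0, rearrange to (I - Q) a = r where r[i] = P(i -> P):
  [1/2, -1/12] . (a_Q, a_R) = 1/4
  [-5/12, 11/12] . (a_Q, a_R) = 5/12

Solving yields:
  a_Q = 38/61
  a_R = 45/61

Starting state is R, so the absorption probability is a_R = 45/61.

Answer: 45/61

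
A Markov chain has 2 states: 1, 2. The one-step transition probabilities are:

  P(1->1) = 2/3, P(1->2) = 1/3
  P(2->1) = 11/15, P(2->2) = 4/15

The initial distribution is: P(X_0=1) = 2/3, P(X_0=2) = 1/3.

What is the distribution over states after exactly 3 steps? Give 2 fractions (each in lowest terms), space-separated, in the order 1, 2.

Answer: 6961/10125 3164/10125

Derivation:
Propagating the distribution step by step (d_{t+1} = d_t * P):
d_0 = (1=2/3, 2=1/3)
  d_1[1] = 2/3*2/3 + 1/3*11/15 = 31/45
  d_1[2] = 2/3*1/3 + 1/3*4/15 = 14/45
d_1 = (1=31/45, 2=14/45)
  d_2[1] = 31/45*2/3 + 14/45*11/15 = 464/675
  d_2[2] = 31/45*1/3 + 14/45*4/15 = 211/675
d_2 = (1=464/675, 2=211/675)
  d_3[1] = 464/675*2/3 + 211/675*11/15 = 6961/10125
  d_3[2] = 464/675*1/3 + 211/675*4/15 = 3164/10125
d_3 = (1=6961/10125, 2=3164/10125)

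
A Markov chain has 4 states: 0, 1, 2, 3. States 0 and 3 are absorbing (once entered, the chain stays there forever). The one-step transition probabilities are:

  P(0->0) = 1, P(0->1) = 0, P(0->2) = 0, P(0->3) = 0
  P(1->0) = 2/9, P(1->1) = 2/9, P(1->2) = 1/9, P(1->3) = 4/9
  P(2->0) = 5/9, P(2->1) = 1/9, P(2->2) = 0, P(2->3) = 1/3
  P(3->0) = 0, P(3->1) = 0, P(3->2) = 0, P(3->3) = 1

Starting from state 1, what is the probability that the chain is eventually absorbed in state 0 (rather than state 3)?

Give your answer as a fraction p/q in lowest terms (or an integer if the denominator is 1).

Answer: 23/62

Derivation:
Let a_i = P(absorbed in 0 | start in state i).
Boundary conditions: a_0 = 1, a_3 = 0.
For each transient state i, a_i = sum_j P(i->j) * a_j:
  a_1 = 2/9*a_0 + 2/9*a_1 + 1/9*a_2 + 4/9*a_3
  a_2 = 5/9*a_0 + 1/9*a_1 + 0*a_2 + 1/3*a_3

Substituting a_0 = 1 and a_3 = 0, rearrange to (I - Q) a = r where r[i] = P(i -> 0):
  [7/9, -1/9] . (a_1, a_2) = 2/9
  [-1/9, 1] . (a_1, a_2) = 5/9

Solving yields:
  a_1 = 23/62
  a_2 = 37/62

Starting state is 1, so the absorption probability is a_1 = 23/62.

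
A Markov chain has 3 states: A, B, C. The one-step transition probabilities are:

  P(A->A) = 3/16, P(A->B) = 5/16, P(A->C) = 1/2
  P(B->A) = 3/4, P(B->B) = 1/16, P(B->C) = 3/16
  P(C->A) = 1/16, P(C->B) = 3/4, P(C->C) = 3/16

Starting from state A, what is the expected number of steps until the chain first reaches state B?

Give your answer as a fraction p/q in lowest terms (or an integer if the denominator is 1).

Answer: 48/23

Derivation:
Let h_i = expected steps to first reach B from state i.
Boundary: h_B = 0.
First-step equations for the other states:
  h_A = 1 + 3/16*h_A + 5/16*h_B + 1/2*h_C
  h_C = 1 + 1/16*h_A + 3/4*h_B + 3/16*h_C

Substituting h_B = 0 and rearranging gives the linear system (I - Q) h = 1:
  [13/16, -1/2] . (h_A, h_C) = 1
  [-1/16, 13/16] . (h_A, h_C) = 1

Solving yields:
  h_A = 48/23
  h_C = 32/23

Starting state is A, so the expected hitting time is h_A = 48/23.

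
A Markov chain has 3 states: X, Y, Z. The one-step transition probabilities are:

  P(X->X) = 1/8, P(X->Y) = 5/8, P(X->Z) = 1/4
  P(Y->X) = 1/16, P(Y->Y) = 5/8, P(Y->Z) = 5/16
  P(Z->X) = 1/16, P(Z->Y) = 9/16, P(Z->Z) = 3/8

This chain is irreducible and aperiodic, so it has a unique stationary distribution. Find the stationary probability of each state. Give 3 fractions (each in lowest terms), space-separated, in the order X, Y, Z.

The stationary distribution satisfies pi = pi * P, i.e.:
  pi_X = 1/8*pi_X + 1/16*pi_Y + 1/16*pi_Z
  pi_Y = 5/8*pi_X + 5/8*pi_Y + 9/16*pi_Z
  pi_Z = 1/4*pi_X + 5/16*pi_Y + 3/8*pi_Z
with normalization: pi_X + pi_Y + pi_Z = 1.

Using the first 2 balance equations plus normalization, the linear system A*pi = b is:
  [-7/8, 1/16, 1/16] . pi = 0
  [5/8, -3/8, 9/16] . pi = 0
  [1, 1, 1] . pi = 1

Solving yields:
  pi_X = 1/15
  pi_Y = 136/225
  pi_Z = 74/225

Verification (pi * P):
  1/15*1/8 + 136/225*1/16 + 74/225*1/16 = 1/15 = pi_X  (ok)
  1/15*5/8 + 136/225*5/8 + 74/225*9/16 = 136/225 = pi_Y  (ok)
  1/15*1/4 + 136/225*5/16 + 74/225*3/8 = 74/225 = pi_Z  (ok)

Answer: 1/15 136/225 74/225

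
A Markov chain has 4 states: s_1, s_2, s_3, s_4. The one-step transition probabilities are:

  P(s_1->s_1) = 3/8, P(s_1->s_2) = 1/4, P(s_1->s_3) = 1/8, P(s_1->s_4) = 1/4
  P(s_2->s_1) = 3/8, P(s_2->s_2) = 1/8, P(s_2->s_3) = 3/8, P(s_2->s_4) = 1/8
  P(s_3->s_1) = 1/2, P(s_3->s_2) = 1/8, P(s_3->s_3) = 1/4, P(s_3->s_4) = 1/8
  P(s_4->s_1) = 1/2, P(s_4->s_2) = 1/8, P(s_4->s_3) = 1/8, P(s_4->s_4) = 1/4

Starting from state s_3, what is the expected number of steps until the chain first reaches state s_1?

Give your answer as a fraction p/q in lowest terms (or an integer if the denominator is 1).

Answer: 64/31

Derivation:
Let h_i = expected steps to first reach s_1 from state i.
Boundary: h_s_1 = 0.
First-step equations for the other states:
  h_s_2 = 1 + 3/8*h_s_1 + 1/8*h_s_2 + 3/8*h_s_3 + 1/8*h_s_4
  h_s_3 = 1 + 1/2*h_s_1 + 1/8*h_s_2 + 1/4*h_s_3 + 1/8*h_s_4
  h_s_4 = 1 + 1/2*h_s_1 + 1/8*h_s_2 + 1/8*h_s_3 + 1/4*h_s_4

Substituting h_s_1 = 0 and rearranging gives the linear system (I - Q) h = 1:
  [7/8, -3/8, -1/8] . (h_s_2, h_s_3, h_s_4) = 1
  [-1/8, 3/4, -1/8] . (h_s_2, h_s_3, h_s_4) = 1
  [-1/8, -1/8, 3/4] . (h_s_2, h_s_3, h_s_4) = 1

Solving yields:
  h_s_2 = 72/31
  h_s_3 = 64/31
  h_s_4 = 64/31

Starting state is s_3, so the expected hitting time is h_s_3 = 64/31.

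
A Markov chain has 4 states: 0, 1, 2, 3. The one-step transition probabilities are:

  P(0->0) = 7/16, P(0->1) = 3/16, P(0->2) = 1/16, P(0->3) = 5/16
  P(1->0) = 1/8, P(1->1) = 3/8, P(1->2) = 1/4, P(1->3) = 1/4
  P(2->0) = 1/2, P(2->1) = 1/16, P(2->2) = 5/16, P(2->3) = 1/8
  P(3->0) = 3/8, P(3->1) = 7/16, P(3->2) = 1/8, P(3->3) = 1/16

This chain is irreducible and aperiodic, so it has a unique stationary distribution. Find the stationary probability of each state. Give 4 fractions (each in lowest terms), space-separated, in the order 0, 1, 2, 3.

Answer: 1178/3361 907/3361 566/3361 710/3361

Derivation:
The stationary distribution satisfies pi = pi * P, i.e.:
  pi_0 = 7/16*pi_0 + 1/8*pi_1 + 1/2*pi_2 + 3/8*pi_3
  pi_1 = 3/16*pi_0 + 3/8*pi_1 + 1/16*pi_2 + 7/16*pi_3
  pi_2 = 1/16*pi_0 + 1/4*pi_1 + 5/16*pi_2 + 1/8*pi_3
  pi_3 = 5/16*pi_0 + 1/4*pi_1 + 1/8*pi_2 + 1/16*pi_3
with normalization: pi_0 + pi_1 + pi_2 + pi_3 = 1.

Using the first 3 balance equations plus normalization, the linear system A*pi = b is:
  [-9/16, 1/8, 1/2, 3/8] . pi = 0
  [3/16, -5/8, 1/16, 7/16] . pi = 0
  [1/16, 1/4, -11/16, 1/8] . pi = 0
  [1, 1, 1, 1] . pi = 1

Solving yields:
  pi_0 = 1178/3361
  pi_1 = 907/3361
  pi_2 = 566/3361
  pi_3 = 710/3361

Verification (pi * P):
  1178/3361*7/16 + 907/3361*1/8 + 566/3361*1/2 + 710/3361*3/8 = 1178/3361 = pi_0  (ok)
  1178/3361*3/16 + 907/3361*3/8 + 566/3361*1/16 + 710/3361*7/16 = 907/3361 = pi_1  (ok)
  1178/3361*1/16 + 907/3361*1/4 + 566/3361*5/16 + 710/3361*1/8 = 566/3361 = pi_2  (ok)
  1178/3361*5/16 + 907/3361*1/4 + 566/3361*1/8 + 710/3361*1/16 = 710/3361 = pi_3  (ok)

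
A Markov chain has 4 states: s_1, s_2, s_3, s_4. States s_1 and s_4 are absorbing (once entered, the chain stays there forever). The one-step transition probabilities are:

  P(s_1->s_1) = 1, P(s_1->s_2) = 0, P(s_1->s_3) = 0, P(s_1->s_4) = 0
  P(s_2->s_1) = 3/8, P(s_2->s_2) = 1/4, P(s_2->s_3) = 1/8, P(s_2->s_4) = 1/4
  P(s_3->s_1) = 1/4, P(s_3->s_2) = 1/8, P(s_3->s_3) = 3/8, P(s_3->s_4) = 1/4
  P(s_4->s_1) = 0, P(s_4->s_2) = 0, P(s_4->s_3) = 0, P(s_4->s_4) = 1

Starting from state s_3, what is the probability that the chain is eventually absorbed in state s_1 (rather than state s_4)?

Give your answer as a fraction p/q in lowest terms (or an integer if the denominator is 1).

Answer: 15/29

Derivation:
Let a_i = P(absorbed in s_1 | start in state i).
Boundary conditions: a_s_1 = 1, a_s_4 = 0.
For each transient state i, a_i = sum_j P(i->j) * a_j:
  a_s_2 = 3/8*a_s_1 + 1/4*a_s_2 + 1/8*a_s_3 + 1/4*a_s_4
  a_s_3 = 1/4*a_s_1 + 1/8*a_s_2 + 3/8*a_s_3 + 1/4*a_s_4

Substituting a_s_1 = 1 and a_s_4 = 0, rearrange to (I - Q) a = r where r[i] = P(i -> s_1):
  [3/4, -1/8] . (a_s_2, a_s_3) = 3/8
  [-1/8, 5/8] . (a_s_2, a_s_3) = 1/4

Solving yields:
  a_s_2 = 17/29
  a_s_3 = 15/29

Starting state is s_3, so the absorption probability is a_s_3 = 15/29.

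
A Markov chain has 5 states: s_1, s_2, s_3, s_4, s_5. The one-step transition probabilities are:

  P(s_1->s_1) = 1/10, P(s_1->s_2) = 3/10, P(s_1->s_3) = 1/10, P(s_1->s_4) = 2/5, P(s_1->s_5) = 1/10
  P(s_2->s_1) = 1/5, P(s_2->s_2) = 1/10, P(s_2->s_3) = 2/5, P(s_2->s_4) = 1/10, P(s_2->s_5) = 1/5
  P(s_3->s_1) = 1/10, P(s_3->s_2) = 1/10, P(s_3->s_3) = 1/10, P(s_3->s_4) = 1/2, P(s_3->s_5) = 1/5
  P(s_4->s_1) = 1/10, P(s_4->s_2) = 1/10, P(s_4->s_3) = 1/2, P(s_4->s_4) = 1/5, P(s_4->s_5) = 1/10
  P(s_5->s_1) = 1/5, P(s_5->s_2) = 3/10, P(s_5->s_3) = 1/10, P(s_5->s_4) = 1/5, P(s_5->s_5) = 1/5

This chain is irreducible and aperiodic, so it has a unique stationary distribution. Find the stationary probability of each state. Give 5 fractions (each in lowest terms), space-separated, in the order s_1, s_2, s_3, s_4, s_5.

Answer: 5/38 3/19 5/19 11/38 3/19

Derivation:
The stationary distribution satisfies pi = pi * P, i.e.:
  pi_s_1 = 1/10*pi_s_1 + 1/5*pi_s_2 + 1/10*pi_s_3 + 1/10*pi_s_4 + 1/5*pi_s_5
  pi_s_2 = 3/10*pi_s_1 + 1/10*pi_s_2 + 1/10*pi_s_3 + 1/10*pi_s_4 + 3/10*pi_s_5
  pi_s_3 = 1/10*pi_s_1 + 2/5*pi_s_2 + 1/10*pi_s_3 + 1/2*pi_s_4 + 1/10*pi_s_5
  pi_s_4 = 2/5*pi_s_1 + 1/10*pi_s_2 + 1/2*pi_s_3 + 1/5*pi_s_4 + 1/5*pi_s_5
  pi_s_5 = 1/10*pi_s_1 + 1/5*pi_s_2 + 1/5*pi_s_3 + 1/10*pi_s_4 + 1/5*pi_s_5
with normalization: pi_s_1 + pi_s_2 + pi_s_3 + pi_s_4 + pi_s_5 = 1.

Using the first 4 balance equations plus normalization, the linear system A*pi = b is:
  [-9/10, 1/5, 1/10, 1/10, 1/5] . pi = 0
  [3/10, -9/10, 1/10, 1/10, 3/10] . pi = 0
  [1/10, 2/5, -9/10, 1/2, 1/10] . pi = 0
  [2/5, 1/10, 1/2, -4/5, 1/5] . pi = 0
  [1, 1, 1, 1, 1] . pi = 1

Solving yields:
  pi_s_1 = 5/38
  pi_s_2 = 3/19
  pi_s_3 = 5/19
  pi_s_4 = 11/38
  pi_s_5 = 3/19

Verification (pi * P):
  5/38*1/10 + 3/19*1/5 + 5/19*1/10 + 11/38*1/10 + 3/19*1/5 = 5/38 = pi_s_1  (ok)
  5/38*3/10 + 3/19*1/10 + 5/19*1/10 + 11/38*1/10 + 3/19*3/10 = 3/19 = pi_s_2  (ok)
  5/38*1/10 + 3/19*2/5 + 5/19*1/10 + 11/38*1/2 + 3/19*1/10 = 5/19 = pi_s_3  (ok)
  5/38*2/5 + 3/19*1/10 + 5/19*1/2 + 11/38*1/5 + 3/19*1/5 = 11/38 = pi_s_4  (ok)
  5/38*1/10 + 3/19*1/5 + 5/19*1/5 + 11/38*1/10 + 3/19*1/5 = 3/19 = pi_s_5  (ok)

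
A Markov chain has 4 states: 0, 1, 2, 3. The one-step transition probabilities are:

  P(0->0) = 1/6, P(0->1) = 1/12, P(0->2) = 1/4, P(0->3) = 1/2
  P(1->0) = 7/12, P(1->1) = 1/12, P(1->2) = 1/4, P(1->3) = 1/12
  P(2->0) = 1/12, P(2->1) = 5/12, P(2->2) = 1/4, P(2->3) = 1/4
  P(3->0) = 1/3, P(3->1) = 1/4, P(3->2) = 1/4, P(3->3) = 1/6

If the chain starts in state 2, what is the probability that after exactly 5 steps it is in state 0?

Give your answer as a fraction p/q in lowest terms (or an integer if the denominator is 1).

Answer: 17329/62208

Derivation:
Computing P^5 by repeated multiplication:
P^1 =
  0: [1/6, 1/12, 1/4, 1/2]
  1: [7/12, 1/12, 1/4, 1/12]
  2: [1/12, 5/12, 1/4, 1/4]
  3: [1/3, 1/4, 1/4, 1/6]
P^2 =
  0: [19/72, 1/4, 1/4, 17/72]
  1: [7/36, 13/72, 1/4, 3/8]
  2: [13/36, 5/24, 1/4, 13/72]
  3: [5/18, 7/36, 1/4, 5/18]
P^3 =
  0: [125/432, 89/432, 1/4, 55/216]
  1: [245/864, 11/48, 1/4, 205/864]
  2: [227/864, 85/432, 1/4, 251/864]
  3: [59/216, 23/108, 1/4, 19/72]
P^4 =
  0: [1421/5184, 271/1296, 1/4, 461/1728]
  1: [91/324, 1069/5184, 1/4, 1363/5184]
  2: [179/648, 1115/5184, 1/4, 149/576]
  3: [361/1296, 91/432, 1/4, 169/648]
P^5 =
  0: [8629/31104, 2189/10368, 1/4, 2033/7776]
  1: [17143/62208, 6547/31104, 1/4, 5473/20736]
  2: [17329/62208, 725/3456, 1/4, 16277/62208]
  3: [4309/15552, 817/3888, 1/4, 4087/15552]

(P^5)[2 -> 0] = 17329/62208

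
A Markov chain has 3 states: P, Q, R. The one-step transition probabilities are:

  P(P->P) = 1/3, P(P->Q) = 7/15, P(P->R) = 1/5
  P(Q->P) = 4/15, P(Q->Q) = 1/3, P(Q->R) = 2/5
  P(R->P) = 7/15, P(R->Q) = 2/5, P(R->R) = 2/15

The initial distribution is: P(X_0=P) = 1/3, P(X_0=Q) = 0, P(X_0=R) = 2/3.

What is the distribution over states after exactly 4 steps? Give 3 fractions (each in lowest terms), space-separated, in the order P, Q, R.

Answer: 2077/6075 803/2025 1589/6075

Derivation:
Propagating the distribution step by step (d_{t+1} = d_t * P):
d_0 = (P=1/3, Q=0, R=2/3)
  d_1[P] = 1/3*1/3 + 0*4/15 + 2/3*7/15 = 19/45
  d_1[Q] = 1/3*7/15 + 0*1/3 + 2/3*2/5 = 19/45
  d_1[R] = 1/3*1/5 + 0*2/5 + 2/3*2/15 = 7/45
d_1 = (P=19/45, Q=19/45, R=7/45)
  d_2[P] = 19/45*1/3 + 19/45*4/15 + 7/45*7/15 = 44/135
  d_2[Q] = 19/45*7/15 + 19/45*1/3 + 7/45*2/5 = 2/5
  d_2[R] = 19/45*1/5 + 19/45*2/5 + 7/45*2/15 = 37/135
d_2 = (P=44/135, Q=2/5, R=37/135)
  d_3[P] = 44/135*1/3 + 2/5*4/15 + 37/135*7/15 = 139/405
  d_3[Q] = 44/135*7/15 + 2/5*1/3 + 37/135*2/5 = 32/81
  d_3[R] = 44/135*1/5 + 2/5*2/5 + 37/135*2/15 = 106/405
d_3 = (P=139/405, Q=32/81, R=106/405)
  d_4[P] = 139/405*1/3 + 32/81*4/15 + 106/405*7/15 = 2077/6075
  d_4[Q] = 139/405*7/15 + 32/81*1/3 + 106/405*2/5 = 803/2025
  d_4[R] = 139/405*1/5 + 32/81*2/5 + 106/405*2/15 = 1589/6075
d_4 = (P=2077/6075, Q=803/2025, R=1589/6075)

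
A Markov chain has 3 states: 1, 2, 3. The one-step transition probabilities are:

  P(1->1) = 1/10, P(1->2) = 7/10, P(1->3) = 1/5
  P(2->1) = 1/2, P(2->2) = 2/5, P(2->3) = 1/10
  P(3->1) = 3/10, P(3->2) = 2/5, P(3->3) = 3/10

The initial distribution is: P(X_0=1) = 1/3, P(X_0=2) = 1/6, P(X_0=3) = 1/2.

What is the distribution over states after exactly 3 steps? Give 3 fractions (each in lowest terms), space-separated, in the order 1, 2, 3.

Propagating the distribution step by step (d_{t+1} = d_t * P):
d_0 = (1=1/3, 2=1/6, 3=1/2)
  d_1[1] = 1/3*1/10 + 1/6*1/2 + 1/2*3/10 = 4/15
  d_1[2] = 1/3*7/10 + 1/6*2/5 + 1/2*2/5 = 1/2
  d_1[3] = 1/3*1/5 + 1/6*1/10 + 1/2*3/10 = 7/30
d_1 = (1=4/15, 2=1/2, 3=7/30)
  d_2[1] = 4/15*1/10 + 1/2*1/2 + 7/30*3/10 = 26/75
  d_2[2] = 4/15*7/10 + 1/2*2/5 + 7/30*2/5 = 12/25
  d_2[3] = 4/15*1/5 + 1/2*1/10 + 7/30*3/10 = 13/75
d_2 = (1=26/75, 2=12/25, 3=13/75)
  d_3[1] = 26/75*1/10 + 12/25*1/2 + 13/75*3/10 = 49/150
  d_3[2] = 26/75*7/10 + 12/25*2/5 + 13/75*2/5 = 63/125
  d_3[3] = 26/75*1/5 + 12/25*1/10 + 13/75*3/10 = 127/750
d_3 = (1=49/150, 2=63/125, 3=127/750)

Answer: 49/150 63/125 127/750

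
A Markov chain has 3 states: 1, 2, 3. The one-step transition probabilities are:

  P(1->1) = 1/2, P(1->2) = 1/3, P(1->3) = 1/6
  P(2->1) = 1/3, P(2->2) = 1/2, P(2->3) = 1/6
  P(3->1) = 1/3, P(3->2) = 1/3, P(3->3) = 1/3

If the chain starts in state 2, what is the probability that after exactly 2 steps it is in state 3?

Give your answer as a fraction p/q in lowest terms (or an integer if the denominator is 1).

Answer: 7/36

Derivation:
Computing P^2 by repeated multiplication:
P^1 =
  1: [1/2, 1/3, 1/6]
  2: [1/3, 1/2, 1/6]
  3: [1/3, 1/3, 1/3]
P^2 =
  1: [5/12, 7/18, 7/36]
  2: [7/18, 5/12, 7/36]
  3: [7/18, 7/18, 2/9]

(P^2)[2 -> 3] = 7/36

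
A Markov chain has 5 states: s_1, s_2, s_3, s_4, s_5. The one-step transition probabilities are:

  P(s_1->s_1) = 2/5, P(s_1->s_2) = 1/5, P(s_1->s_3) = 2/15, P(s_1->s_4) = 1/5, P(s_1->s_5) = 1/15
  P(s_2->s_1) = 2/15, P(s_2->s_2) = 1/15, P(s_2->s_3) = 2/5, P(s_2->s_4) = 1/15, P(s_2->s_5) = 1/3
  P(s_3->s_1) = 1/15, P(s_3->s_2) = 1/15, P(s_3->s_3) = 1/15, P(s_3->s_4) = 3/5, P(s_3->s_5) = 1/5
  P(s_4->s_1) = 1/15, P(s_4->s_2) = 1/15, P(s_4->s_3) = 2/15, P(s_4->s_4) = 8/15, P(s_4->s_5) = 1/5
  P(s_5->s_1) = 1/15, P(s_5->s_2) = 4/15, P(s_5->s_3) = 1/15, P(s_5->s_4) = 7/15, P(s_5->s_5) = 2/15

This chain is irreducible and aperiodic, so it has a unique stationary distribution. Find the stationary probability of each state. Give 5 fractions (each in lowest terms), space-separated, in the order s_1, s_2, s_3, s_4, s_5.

The stationary distribution satisfies pi = pi * P, i.e.:
  pi_s_1 = 2/5*pi_s_1 + 2/15*pi_s_2 + 1/15*pi_s_3 + 1/15*pi_s_4 + 1/15*pi_s_5
  pi_s_2 = 1/5*pi_s_1 + 1/15*pi_s_2 + 1/15*pi_s_3 + 1/15*pi_s_4 + 4/15*pi_s_5
  pi_s_3 = 2/15*pi_s_1 + 2/5*pi_s_2 + 1/15*pi_s_3 + 2/15*pi_s_4 + 1/15*pi_s_5
  pi_s_4 = 1/5*pi_s_1 + 1/15*pi_s_2 + 3/5*pi_s_3 + 8/15*pi_s_4 + 7/15*pi_s_5
  pi_s_5 = 1/15*pi_s_1 + 1/3*pi_s_2 + 1/5*pi_s_3 + 1/5*pi_s_4 + 2/15*pi_s_5
with normalization: pi_s_1 + pi_s_2 + pi_s_3 + pi_s_4 + pi_s_5 = 1.

Using the first 4 balance equations plus normalization, the linear system A*pi = b is:
  [-3/5, 2/15, 1/15, 1/15, 1/15] . pi = 0
  [1/5, -14/15, 1/15, 1/15, 4/15] . pi = 0
  [2/15, 2/5, -14/15, 2/15, 1/15] . pi = 0
  [1/5, 1/15, 3/5, -7/15, 7/15] . pi = 0
  [1, 1, 1, 1, 1] . pi = 1

Solving yields:
  pi_s_1 = 259/2314
  pi_s_2 = 138/1157
  pi_s_3 = 331/2314
  pi_s_4 = 506/1157
  pi_s_5 = 218/1157

Verification (pi * P):
  259/2314*2/5 + 138/1157*2/15 + 331/2314*1/15 + 506/1157*1/15 + 218/1157*1/15 = 259/2314 = pi_s_1  (ok)
  259/2314*1/5 + 138/1157*1/15 + 331/2314*1/15 + 506/1157*1/15 + 218/1157*4/15 = 138/1157 = pi_s_2  (ok)
  259/2314*2/15 + 138/1157*2/5 + 331/2314*1/15 + 506/1157*2/15 + 218/1157*1/15 = 331/2314 = pi_s_3  (ok)
  259/2314*1/5 + 138/1157*1/15 + 331/2314*3/5 + 506/1157*8/15 + 218/1157*7/15 = 506/1157 = pi_s_4  (ok)
  259/2314*1/15 + 138/1157*1/3 + 331/2314*1/5 + 506/1157*1/5 + 218/1157*2/15 = 218/1157 = pi_s_5  (ok)

Answer: 259/2314 138/1157 331/2314 506/1157 218/1157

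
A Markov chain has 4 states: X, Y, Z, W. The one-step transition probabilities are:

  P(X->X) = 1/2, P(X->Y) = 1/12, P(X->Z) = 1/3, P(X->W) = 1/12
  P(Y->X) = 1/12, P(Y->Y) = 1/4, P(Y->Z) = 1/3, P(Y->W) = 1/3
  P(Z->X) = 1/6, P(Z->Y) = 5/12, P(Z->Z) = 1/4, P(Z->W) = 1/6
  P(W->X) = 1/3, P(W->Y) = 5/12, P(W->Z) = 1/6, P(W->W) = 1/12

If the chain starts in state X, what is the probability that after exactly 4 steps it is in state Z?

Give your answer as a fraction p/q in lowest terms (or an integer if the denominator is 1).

Computing P^4 by repeated multiplication:
P^1 =
  X: [1/2, 1/12, 1/3, 1/12]
  Y: [1/12, 1/4, 1/3, 1/3]
  Z: [1/6, 5/12, 1/4, 1/6]
  W: [1/3, 5/12, 1/6, 1/12]
P^2 =
  X: [49/144, 17/72, 7/24, 19/144]
  Y: [11/48, 25/72, 1/4, 25/144]
  Z: [31/144, 7/24, 41/144, 5/24]
  W: [37/144, 17/72, 11/36, 29/144]
P^3 =
  X: [61/216, 19/72, 31/108, 1/6]
  Y: [35/144, 61/216, 245/864, 55/288]
  Z: [215/864, 8/27, 475/1728, 311/1728]
  W: [115/432, 7/24, 79/288, 145/864]
P^4 =
  X: [691/2592, 361/1296, 365/1296, 449/2592]
  Y: [1327/5184, 187/648, 2881/10368, 1841/10368]
  Z: [881/3456, 737/2592, 5815/20736, 3739/20736]
  W: [1343/5184, 181/648, 2929/10368, 619/3456]

(P^4)[X -> Z] = 365/1296

Answer: 365/1296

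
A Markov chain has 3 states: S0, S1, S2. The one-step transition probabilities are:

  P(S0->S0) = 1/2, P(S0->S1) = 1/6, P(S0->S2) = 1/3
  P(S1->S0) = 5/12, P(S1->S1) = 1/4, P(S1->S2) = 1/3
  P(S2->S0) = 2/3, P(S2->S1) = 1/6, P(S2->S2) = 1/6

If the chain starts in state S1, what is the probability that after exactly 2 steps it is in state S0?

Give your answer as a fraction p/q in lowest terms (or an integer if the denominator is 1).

Computing P^2 by repeated multiplication:
P^1 =
  S0: [1/2, 1/6, 1/3]
  S1: [5/12, 1/4, 1/3]
  S2: [2/3, 1/6, 1/6]
P^2 =
  S0: [13/24, 13/72, 5/18]
  S1: [77/144, 3/16, 5/18]
  S2: [37/72, 13/72, 11/36]

(P^2)[S1 -> S0] = 77/144

Answer: 77/144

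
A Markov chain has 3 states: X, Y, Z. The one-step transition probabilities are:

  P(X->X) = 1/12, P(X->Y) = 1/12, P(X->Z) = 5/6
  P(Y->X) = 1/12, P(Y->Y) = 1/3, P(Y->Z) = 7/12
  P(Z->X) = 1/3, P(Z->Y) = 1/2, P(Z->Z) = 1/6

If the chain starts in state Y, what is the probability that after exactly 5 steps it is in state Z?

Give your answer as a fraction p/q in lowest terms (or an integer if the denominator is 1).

Answer: 57077/124416

Derivation:
Computing P^5 by repeated multiplication:
P^1 =
  X: [1/12, 1/12, 5/6]
  Y: [1/12, 1/3, 7/12]
  Z: [1/3, 1/2, 1/6]
P^2 =
  X: [7/24, 65/144, 37/144]
  Y: [11/48, 59/144, 13/36]
  Z: [1/8, 5/18, 43/72]
P^3 =
  X: [85/576, 131/432, 949/1728]
  Y: [25/144, 581/1728, 847/1728]
  Z: [67/288, 347/864, 79/216]
P^4 =
  X: [1525/6912, 8045/20736, 2029/5184]
  Y: [1423/6912, 3853/10368, 8761/20736]
  Z: [151/864, 3485/10368, 5071/10368]
P^5 =
  X: [3757/20736, 85451/248832, 118297/248832]
  Y: [15673/82944, 87659/248832, 57077/124416]
  Z: [8527/41472, 23089/62208, 52657/124416]

(P^5)[Y -> Z] = 57077/124416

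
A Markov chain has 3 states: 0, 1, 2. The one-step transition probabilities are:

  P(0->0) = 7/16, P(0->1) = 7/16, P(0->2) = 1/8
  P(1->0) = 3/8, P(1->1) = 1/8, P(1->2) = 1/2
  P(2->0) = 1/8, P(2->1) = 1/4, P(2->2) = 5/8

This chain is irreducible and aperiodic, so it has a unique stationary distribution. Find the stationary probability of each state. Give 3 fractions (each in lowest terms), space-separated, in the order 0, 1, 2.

Answer: 26/93 25/93 14/31

Derivation:
The stationary distribution satisfies pi = pi * P, i.e.:
  pi_0 = 7/16*pi_0 + 3/8*pi_1 + 1/8*pi_2
  pi_1 = 7/16*pi_0 + 1/8*pi_1 + 1/4*pi_2
  pi_2 = 1/8*pi_0 + 1/2*pi_1 + 5/8*pi_2
with normalization: pi_0 + pi_1 + pi_2 = 1.

Using the first 2 balance equations plus normalization, the linear system A*pi = b is:
  [-9/16, 3/8, 1/8] . pi = 0
  [7/16, -7/8, 1/4] . pi = 0
  [1, 1, 1] . pi = 1

Solving yields:
  pi_0 = 26/93
  pi_1 = 25/93
  pi_2 = 14/31

Verification (pi * P):
  26/93*7/16 + 25/93*3/8 + 14/31*1/8 = 26/93 = pi_0  (ok)
  26/93*7/16 + 25/93*1/8 + 14/31*1/4 = 25/93 = pi_1  (ok)
  26/93*1/8 + 25/93*1/2 + 14/31*5/8 = 14/31 = pi_2  (ok)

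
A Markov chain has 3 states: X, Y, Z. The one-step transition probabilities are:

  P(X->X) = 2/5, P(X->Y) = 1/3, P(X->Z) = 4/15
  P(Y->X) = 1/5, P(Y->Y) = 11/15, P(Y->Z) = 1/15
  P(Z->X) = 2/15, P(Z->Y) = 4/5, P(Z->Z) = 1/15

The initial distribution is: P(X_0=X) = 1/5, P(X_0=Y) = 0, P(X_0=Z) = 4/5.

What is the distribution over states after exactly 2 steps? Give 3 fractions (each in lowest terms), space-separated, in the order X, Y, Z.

Answer: 259/1125 749/1125 13/125

Derivation:
Propagating the distribution step by step (d_{t+1} = d_t * P):
d_0 = (X=1/5, Y=0, Z=4/5)
  d_1[X] = 1/5*2/5 + 0*1/5 + 4/5*2/15 = 14/75
  d_1[Y] = 1/5*1/3 + 0*11/15 + 4/5*4/5 = 53/75
  d_1[Z] = 1/5*4/15 + 0*1/15 + 4/5*1/15 = 8/75
d_1 = (X=14/75, Y=53/75, Z=8/75)
  d_2[X] = 14/75*2/5 + 53/75*1/5 + 8/75*2/15 = 259/1125
  d_2[Y] = 14/75*1/3 + 53/75*11/15 + 8/75*4/5 = 749/1125
  d_2[Z] = 14/75*4/15 + 53/75*1/15 + 8/75*1/15 = 13/125
d_2 = (X=259/1125, Y=749/1125, Z=13/125)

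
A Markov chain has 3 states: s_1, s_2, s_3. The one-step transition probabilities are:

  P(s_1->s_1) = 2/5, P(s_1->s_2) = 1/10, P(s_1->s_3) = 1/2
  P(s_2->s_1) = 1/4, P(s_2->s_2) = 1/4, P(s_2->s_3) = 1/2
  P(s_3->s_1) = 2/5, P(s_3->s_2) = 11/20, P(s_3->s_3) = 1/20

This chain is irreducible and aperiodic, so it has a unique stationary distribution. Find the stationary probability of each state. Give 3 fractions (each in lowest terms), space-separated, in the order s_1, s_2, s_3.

The stationary distribution satisfies pi = pi * P, i.e.:
  pi_s_1 = 2/5*pi_s_1 + 1/4*pi_s_2 + 2/5*pi_s_3
  pi_s_2 = 1/10*pi_s_1 + 1/4*pi_s_2 + 11/20*pi_s_3
  pi_s_3 = 1/2*pi_s_1 + 1/2*pi_s_2 + 1/20*pi_s_3
with normalization: pi_s_1 + pi_s_2 + pi_s_3 = 1.

Using the first 2 balance equations plus normalization, the linear system A*pi = b is:
  [-3/5, 1/4, 2/5] . pi = 0
  [1/10, -3/4, 11/20] . pi = 0
  [1, 1, 1] . pi = 1

Solving yields:
  pi_s_1 = 175/493
  pi_s_2 = 148/493
  pi_s_3 = 10/29

Verification (pi * P):
  175/493*2/5 + 148/493*1/4 + 10/29*2/5 = 175/493 = pi_s_1  (ok)
  175/493*1/10 + 148/493*1/4 + 10/29*11/20 = 148/493 = pi_s_2  (ok)
  175/493*1/2 + 148/493*1/2 + 10/29*1/20 = 10/29 = pi_s_3  (ok)

Answer: 175/493 148/493 10/29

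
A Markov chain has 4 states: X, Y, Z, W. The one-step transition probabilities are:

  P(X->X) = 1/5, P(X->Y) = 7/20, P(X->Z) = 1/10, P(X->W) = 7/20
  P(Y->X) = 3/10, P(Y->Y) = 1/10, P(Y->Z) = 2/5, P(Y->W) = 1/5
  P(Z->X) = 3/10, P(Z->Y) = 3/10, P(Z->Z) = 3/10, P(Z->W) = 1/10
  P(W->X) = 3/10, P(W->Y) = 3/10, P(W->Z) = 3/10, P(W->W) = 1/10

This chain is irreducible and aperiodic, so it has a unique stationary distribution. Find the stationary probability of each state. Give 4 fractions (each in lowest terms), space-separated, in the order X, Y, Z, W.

The stationary distribution satisfies pi = pi * P, i.e.:
  pi_X = 1/5*pi_X + 3/10*pi_Y + 3/10*pi_Z + 3/10*pi_W
  pi_Y = 7/20*pi_X + 1/10*pi_Y + 3/10*pi_Z + 3/10*pi_W
  pi_Z = 1/10*pi_X + 2/5*pi_Y + 3/10*pi_Z + 3/10*pi_W
  pi_W = 7/20*pi_X + 1/5*pi_Y + 1/10*pi_Z + 1/10*pi_W
with normalization: pi_X + pi_Y + pi_Z + pi_W = 1.

Using the first 3 balance equations plus normalization, the linear system A*pi = b is:
  [-4/5, 3/10, 3/10, 3/10] . pi = 0
  [7/20, -9/10, 3/10, 3/10] . pi = 0
  [1/10, 2/5, -7/10, 3/10] . pi = 0
  [1, 1, 1, 1] . pi = 1

Solving yields:
  pi_X = 3/11
  pi_Y = 23/88
  pi_Z = 239/880
  pi_W = 171/880

Verification (pi * P):
  3/11*1/5 + 23/88*3/10 + 239/880*3/10 + 171/880*3/10 = 3/11 = pi_X  (ok)
  3/11*7/20 + 23/88*1/10 + 239/880*3/10 + 171/880*3/10 = 23/88 = pi_Y  (ok)
  3/11*1/10 + 23/88*2/5 + 239/880*3/10 + 171/880*3/10 = 239/880 = pi_Z  (ok)
  3/11*7/20 + 23/88*1/5 + 239/880*1/10 + 171/880*1/10 = 171/880 = pi_W  (ok)

Answer: 3/11 23/88 239/880 171/880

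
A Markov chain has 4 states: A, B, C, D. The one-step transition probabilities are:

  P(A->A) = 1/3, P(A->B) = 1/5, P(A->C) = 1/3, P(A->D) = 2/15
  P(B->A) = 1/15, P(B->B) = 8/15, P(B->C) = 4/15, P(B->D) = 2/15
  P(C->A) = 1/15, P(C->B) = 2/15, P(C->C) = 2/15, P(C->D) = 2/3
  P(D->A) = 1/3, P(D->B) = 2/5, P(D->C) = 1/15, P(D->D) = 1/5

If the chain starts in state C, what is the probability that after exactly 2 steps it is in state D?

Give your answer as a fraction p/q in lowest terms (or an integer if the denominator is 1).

Computing P^2 by repeated multiplication:
P^1 =
  A: [1/3, 1/5, 1/3, 2/15]
  B: [1/15, 8/15, 4/15, 2/15]
  C: [1/15, 2/15, 2/15, 2/3]
  D: [1/3, 2/5, 1/15, 1/5]
P^2 =
  A: [43/225, 61/225, 49/225, 8/25]
  B: [3/25, 29/75, 47/225, 64/225]
  C: [59/225, 83/225, 3/25, 56/225]
  D: [47/225, 83/225, 6/25, 41/225]

(P^2)[C -> D] = 56/225

Answer: 56/225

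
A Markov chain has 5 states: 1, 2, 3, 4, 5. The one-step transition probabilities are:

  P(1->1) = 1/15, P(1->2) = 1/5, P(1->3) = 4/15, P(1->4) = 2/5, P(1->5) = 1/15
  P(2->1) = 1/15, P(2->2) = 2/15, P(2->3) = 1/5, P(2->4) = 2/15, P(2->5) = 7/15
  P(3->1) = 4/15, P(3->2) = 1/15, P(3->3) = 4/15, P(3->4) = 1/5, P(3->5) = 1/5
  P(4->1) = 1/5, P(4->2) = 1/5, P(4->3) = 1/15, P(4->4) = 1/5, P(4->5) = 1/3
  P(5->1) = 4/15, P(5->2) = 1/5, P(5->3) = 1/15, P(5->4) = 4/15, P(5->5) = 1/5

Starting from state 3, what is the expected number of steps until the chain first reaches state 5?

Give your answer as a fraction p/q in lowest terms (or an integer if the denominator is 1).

Let h_i = expected steps to first reach 5 from state i.
Boundary: h_5 = 0.
First-step equations for the other states:
  h_1 = 1 + 1/15*h_1 + 1/5*h_2 + 4/15*h_3 + 2/5*h_4 + 1/15*h_5
  h_2 = 1 + 1/15*h_1 + 2/15*h_2 + 1/5*h_3 + 2/15*h_4 + 7/15*h_5
  h_3 = 1 + 4/15*h_1 + 1/15*h_2 + 4/15*h_3 + 1/5*h_4 + 1/5*h_5
  h_4 = 1 + 1/5*h_1 + 1/5*h_2 + 1/15*h_3 + 1/5*h_4 + 1/3*h_5

Substituting h_5 = 0 and rearranging gives the linear system (I - Q) h = 1:
  [14/15, -1/5, -4/15, -2/5] . (h_1, h_2, h_3, h_4) = 1
  [-1/15, 13/15, -1/5, -2/15] . (h_1, h_2, h_3, h_4) = 1
  [-4/15, -1/15, 11/15, -1/5] . (h_1, h_2, h_3, h_4) = 1
  [-1/5, -1/5, -1/15, 4/5] . (h_1, h_2, h_3, h_4) = 1

Solving yields:
  h_1 = 31230/7147
  h_2 = 21285/7147
  h_3 = 29730/7147
  h_4 = 24540/7147

Starting state is 3, so the expected hitting time is h_3 = 29730/7147.

Answer: 29730/7147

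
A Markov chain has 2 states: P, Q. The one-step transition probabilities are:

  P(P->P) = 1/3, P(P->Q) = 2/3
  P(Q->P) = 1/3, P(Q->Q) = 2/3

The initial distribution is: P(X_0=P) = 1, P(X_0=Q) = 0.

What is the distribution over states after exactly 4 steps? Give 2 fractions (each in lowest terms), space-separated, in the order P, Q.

Propagating the distribution step by step (d_{t+1} = d_t * P):
d_0 = (P=1, Q=0)
  d_1[P] = 1*1/3 + 0*1/3 = 1/3
  d_1[Q] = 1*2/3 + 0*2/3 = 2/3
d_1 = (P=1/3, Q=2/3)
  d_2[P] = 1/3*1/3 + 2/3*1/3 = 1/3
  d_2[Q] = 1/3*2/3 + 2/3*2/3 = 2/3
d_2 = (P=1/3, Q=2/3)
  d_3[P] = 1/3*1/3 + 2/3*1/3 = 1/3
  d_3[Q] = 1/3*2/3 + 2/3*2/3 = 2/3
d_3 = (P=1/3, Q=2/3)
  d_4[P] = 1/3*1/3 + 2/3*1/3 = 1/3
  d_4[Q] = 1/3*2/3 + 2/3*2/3 = 2/3
d_4 = (P=1/3, Q=2/3)

Answer: 1/3 2/3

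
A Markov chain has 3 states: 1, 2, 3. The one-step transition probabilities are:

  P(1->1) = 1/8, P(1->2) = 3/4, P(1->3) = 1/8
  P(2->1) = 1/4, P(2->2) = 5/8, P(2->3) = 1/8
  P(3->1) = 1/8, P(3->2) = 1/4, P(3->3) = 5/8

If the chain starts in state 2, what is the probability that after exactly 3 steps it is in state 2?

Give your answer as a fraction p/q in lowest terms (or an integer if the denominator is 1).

Answer: 297/512

Derivation:
Computing P^3 by repeated multiplication:
P^1 =
  1: [1/8, 3/4, 1/8]
  2: [1/4, 5/8, 1/8]
  3: [1/8, 1/4, 5/8]
P^2 =
  1: [7/32, 19/32, 3/16]
  2: [13/64, 39/64, 3/16]
  3: [5/32, 13/32, 7/16]
P^3 =
  1: [51/256, 149/256, 7/32]
  2: [103/512, 297/512, 7/32]
  3: [45/256, 123/256, 11/32]

(P^3)[2 -> 2] = 297/512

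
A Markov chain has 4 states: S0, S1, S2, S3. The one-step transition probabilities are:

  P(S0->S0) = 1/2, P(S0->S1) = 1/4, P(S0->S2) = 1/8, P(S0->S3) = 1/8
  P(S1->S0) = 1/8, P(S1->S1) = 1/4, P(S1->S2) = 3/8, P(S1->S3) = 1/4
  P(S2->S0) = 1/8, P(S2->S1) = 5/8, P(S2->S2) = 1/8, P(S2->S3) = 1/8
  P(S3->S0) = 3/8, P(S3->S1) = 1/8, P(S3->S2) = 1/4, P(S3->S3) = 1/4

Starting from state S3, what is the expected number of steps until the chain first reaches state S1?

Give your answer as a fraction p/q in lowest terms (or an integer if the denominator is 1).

Let h_i = expected steps to first reach S1 from state i.
Boundary: h_S1 = 0.
First-step equations for the other states:
  h_S0 = 1 + 1/2*h_S0 + 1/4*h_S1 + 1/8*h_S2 + 1/8*h_S3
  h_S2 = 1 + 1/8*h_S0 + 5/8*h_S1 + 1/8*h_S2 + 1/8*h_S3
  h_S3 = 1 + 3/8*h_S0 + 1/8*h_S1 + 1/4*h_S2 + 1/4*h_S3

Substituting h_S1 = 0 and rearranging gives the linear system (I - Q) h = 1:
  [1/2, -1/8, -1/8] . (h_S0, h_S2, h_S3) = 1
  [-1/8, 7/8, -1/8] . (h_S0, h_S2, h_S3) = 1
  [-3/8, -1/4, 3/4] . (h_S0, h_S2, h_S3) = 1

Solving yields:
  h_S0 = 7/2
  h_S2 = 35/16
  h_S3 = 61/16

Starting state is S3, so the expected hitting time is h_S3 = 61/16.

Answer: 61/16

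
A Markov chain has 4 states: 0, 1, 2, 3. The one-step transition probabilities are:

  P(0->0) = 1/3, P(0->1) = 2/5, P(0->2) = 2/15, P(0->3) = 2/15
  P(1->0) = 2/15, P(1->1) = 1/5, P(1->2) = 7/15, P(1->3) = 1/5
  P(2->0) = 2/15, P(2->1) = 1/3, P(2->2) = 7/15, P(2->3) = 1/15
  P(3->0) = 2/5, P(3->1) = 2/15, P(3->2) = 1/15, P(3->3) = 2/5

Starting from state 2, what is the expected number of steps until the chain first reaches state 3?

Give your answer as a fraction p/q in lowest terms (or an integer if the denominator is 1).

Answer: 1530/181

Derivation:
Let h_i = expected steps to first reach 3 from state i.
Boundary: h_3 = 0.
First-step equations for the other states:
  h_0 = 1 + 1/3*h_0 + 2/5*h_1 + 2/15*h_2 + 2/15*h_3
  h_1 = 1 + 2/15*h_0 + 1/5*h_1 + 7/15*h_2 + 1/5*h_3
  h_2 = 1 + 2/15*h_0 + 1/3*h_1 + 7/15*h_2 + 1/15*h_3

Substituting h_3 = 0 and rearranging gives the linear system (I - Q) h = 1:
  [2/3, -2/5, -2/15] . (h_0, h_1, h_2) = 1
  [-2/15, 4/5, -7/15] . (h_0, h_1, h_2) = 1
  [-2/15, -1/3, 8/15] . (h_0, h_1, h_2) = 1

Solving yields:
  h_0 = 2775/362
  h_1 = 1350/181
  h_2 = 1530/181

Starting state is 2, so the expected hitting time is h_2 = 1530/181.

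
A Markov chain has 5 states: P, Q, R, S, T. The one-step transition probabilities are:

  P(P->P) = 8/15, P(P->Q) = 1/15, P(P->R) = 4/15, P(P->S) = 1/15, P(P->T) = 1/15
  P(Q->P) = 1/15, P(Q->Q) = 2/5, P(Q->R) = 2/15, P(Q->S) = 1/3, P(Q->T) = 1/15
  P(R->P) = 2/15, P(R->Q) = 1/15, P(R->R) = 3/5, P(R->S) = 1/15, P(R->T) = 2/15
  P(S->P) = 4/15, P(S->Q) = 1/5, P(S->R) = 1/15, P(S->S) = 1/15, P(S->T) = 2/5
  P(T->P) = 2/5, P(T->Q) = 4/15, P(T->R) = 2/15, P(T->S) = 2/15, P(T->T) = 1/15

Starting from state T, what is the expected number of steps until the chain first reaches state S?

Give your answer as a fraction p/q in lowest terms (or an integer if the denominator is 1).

Answer: 1959/244

Derivation:
Let h_i = expected steps to first reach S from state i.
Boundary: h_S = 0.
First-step equations for the other states:
  h_P = 1 + 8/15*h_P + 1/15*h_Q + 4/15*h_R + 1/15*h_S + 1/15*h_T
  h_Q = 1 + 1/15*h_P + 2/5*h_Q + 2/15*h_R + 1/3*h_S + 1/15*h_T
  h_R = 1 + 2/15*h_P + 1/15*h_Q + 3/5*h_R + 1/15*h_S + 2/15*h_T
  h_T = 1 + 2/5*h_P + 4/15*h_Q + 2/15*h_R + 2/15*h_S + 1/15*h_T

Substituting h_S = 0 and rearranging gives the linear system (I - Q) h = 1:
  [7/15, -1/15, -4/15, -1/15] . (h_P, h_Q, h_R, h_T) = 1
  [-1/15, 3/5, -2/15, -1/15] . (h_P, h_Q, h_R, h_T) = 1
  [-2/15, -1/15, 2/5, -2/15] . (h_P, h_Q, h_R, h_T) = 1
  [-2/5, -4/15, -2/15, 14/15] . (h_P, h_Q, h_R, h_T) = 1

Solving yields:
  h_P = 2289/244
  h_Q = 345/61
  h_R = 564/61
  h_T = 1959/244

Starting state is T, so the expected hitting time is h_T = 1959/244.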